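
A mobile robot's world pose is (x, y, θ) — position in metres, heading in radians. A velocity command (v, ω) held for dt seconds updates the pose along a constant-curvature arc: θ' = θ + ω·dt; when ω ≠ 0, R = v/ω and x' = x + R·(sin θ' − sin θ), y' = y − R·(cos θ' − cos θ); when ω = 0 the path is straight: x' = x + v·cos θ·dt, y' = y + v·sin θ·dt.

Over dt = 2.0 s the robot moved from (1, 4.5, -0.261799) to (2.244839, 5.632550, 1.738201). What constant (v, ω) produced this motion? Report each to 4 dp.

v = 1.0000, ω = 1.0000

Δθ = 1.738201 − -0.261799 = 2.000000
ω = Δθ/dt = 2.000000/2.0 = 1.0000
R = Δx/(sin θ' − sin θ) = 1.0000
v = R·ω = 1.0000·1.0000 = 1.0000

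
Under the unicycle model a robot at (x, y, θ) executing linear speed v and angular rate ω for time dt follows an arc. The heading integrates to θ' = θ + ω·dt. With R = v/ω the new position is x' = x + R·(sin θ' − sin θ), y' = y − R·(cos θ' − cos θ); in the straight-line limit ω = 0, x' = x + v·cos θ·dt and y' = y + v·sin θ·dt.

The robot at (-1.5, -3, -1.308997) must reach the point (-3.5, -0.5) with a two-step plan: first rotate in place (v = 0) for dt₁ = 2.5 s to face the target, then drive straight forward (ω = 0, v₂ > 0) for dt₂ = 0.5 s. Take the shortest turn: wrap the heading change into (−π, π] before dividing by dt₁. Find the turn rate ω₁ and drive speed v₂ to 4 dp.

ω₁ = -1.0915, v₂ = 6.4031

heading to target = atan2(-0.5−-3, -3.5−-1.5) = 2.2455
Δθ = wrap(2.2455 − -1.3090) = -2.7287; ω₁ = Δθ/dt₁ = -1.0915
distance = √((-3.5−-1.5)² + (-0.5−-3)²) = 3.2016; v₂ = distance/dt₂ = 6.4031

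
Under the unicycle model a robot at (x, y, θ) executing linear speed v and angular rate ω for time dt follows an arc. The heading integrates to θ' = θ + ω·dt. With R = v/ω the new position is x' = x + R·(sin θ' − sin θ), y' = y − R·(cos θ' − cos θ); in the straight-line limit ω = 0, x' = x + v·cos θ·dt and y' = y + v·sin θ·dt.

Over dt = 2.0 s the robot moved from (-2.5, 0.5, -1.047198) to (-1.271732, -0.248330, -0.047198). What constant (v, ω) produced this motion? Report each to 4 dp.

Δθ = -0.047198 − -1.047198 = 1.000000
ω = Δθ/dt = 1.000000/2.0 = 0.5000
R = Δx/(sin θ' − sin θ) = 1.5000
v = R·ω = 1.5000·0.5000 = 0.7500

v = 0.7500, ω = 0.5000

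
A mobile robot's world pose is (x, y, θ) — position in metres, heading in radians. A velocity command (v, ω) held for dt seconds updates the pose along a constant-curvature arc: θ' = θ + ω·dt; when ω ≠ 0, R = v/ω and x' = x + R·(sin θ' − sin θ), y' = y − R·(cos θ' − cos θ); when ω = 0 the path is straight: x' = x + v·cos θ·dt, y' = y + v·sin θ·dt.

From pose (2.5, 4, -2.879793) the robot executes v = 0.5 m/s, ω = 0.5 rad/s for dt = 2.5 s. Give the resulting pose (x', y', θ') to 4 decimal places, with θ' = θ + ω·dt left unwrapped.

θ' = -2.8798 + 0.5·2.5 = -1.6298
R = v/ω = 0.5/0.5 = 1.0000
x' = 2.5 + 1.0000·(sin -1.6298 − sin -2.8798) = 1.7606
y' = 4 − 1.0000·(cos -1.6298 − cos -2.8798) = 3.0930

(1.7606, 3.0930, -1.6298)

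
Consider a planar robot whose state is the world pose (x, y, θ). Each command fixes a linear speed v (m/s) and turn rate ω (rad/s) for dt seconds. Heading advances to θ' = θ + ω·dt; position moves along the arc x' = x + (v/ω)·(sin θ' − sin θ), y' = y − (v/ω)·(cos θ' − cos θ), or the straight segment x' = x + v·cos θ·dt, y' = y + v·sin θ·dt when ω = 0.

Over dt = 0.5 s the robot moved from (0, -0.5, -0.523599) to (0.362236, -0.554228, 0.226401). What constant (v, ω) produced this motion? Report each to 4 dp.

v = 0.7500, ω = 1.5000

Δθ = 0.226401 − -0.523599 = 0.750000
ω = Δθ/dt = 0.750000/0.5 = 1.5000
R = Δx/(sin θ' − sin θ) = 0.5000
v = R·ω = 0.5000·1.5000 = 0.7500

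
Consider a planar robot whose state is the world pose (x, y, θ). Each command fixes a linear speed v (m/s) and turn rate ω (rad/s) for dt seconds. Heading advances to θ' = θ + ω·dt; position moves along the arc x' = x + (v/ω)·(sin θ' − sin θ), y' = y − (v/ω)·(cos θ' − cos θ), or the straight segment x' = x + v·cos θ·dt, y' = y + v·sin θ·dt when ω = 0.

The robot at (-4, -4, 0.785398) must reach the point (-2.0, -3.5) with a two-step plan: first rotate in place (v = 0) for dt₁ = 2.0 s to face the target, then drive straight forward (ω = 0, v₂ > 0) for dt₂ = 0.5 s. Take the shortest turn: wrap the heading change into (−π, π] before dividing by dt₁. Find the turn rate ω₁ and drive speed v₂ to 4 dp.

ω₁ = -0.2702, v₂ = 4.1231

heading to target = atan2(-3.5−-4, -2−-4) = 0.2450
Δθ = wrap(0.2450 − 0.7854) = -0.5404; ω₁ = Δθ/dt₁ = -0.2702
distance = √((-2−-4)² + (-3.5−-4)²) = 2.0616; v₂ = distance/dt₂ = 4.1231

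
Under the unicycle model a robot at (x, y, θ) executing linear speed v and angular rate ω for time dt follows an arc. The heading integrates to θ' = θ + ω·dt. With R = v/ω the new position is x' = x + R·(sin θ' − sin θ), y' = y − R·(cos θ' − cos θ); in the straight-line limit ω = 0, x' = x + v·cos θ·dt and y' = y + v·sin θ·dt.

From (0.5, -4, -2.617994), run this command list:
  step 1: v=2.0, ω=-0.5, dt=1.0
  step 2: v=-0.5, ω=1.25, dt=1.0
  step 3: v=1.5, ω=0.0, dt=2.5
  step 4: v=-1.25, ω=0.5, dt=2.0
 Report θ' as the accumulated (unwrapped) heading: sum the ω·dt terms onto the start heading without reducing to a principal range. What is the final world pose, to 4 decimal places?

step 1: θ'=-3.1180 (R=-4.0000) → pose (-1.4056, -4.5348, -3.1180)
step 2: θ'=-1.8680 (R=-0.4000) → pose (-1.0326, -4.2520, -1.8680)
step 3: θ'=-1.8680 (straight) → pose (-2.1307, -7.8376, -1.8680)
step 4: θ'=-0.8680 (R=-2.5000) → pose (-2.6136, -5.4896, -0.8680)

(-2.6136, -5.4896, -0.8680)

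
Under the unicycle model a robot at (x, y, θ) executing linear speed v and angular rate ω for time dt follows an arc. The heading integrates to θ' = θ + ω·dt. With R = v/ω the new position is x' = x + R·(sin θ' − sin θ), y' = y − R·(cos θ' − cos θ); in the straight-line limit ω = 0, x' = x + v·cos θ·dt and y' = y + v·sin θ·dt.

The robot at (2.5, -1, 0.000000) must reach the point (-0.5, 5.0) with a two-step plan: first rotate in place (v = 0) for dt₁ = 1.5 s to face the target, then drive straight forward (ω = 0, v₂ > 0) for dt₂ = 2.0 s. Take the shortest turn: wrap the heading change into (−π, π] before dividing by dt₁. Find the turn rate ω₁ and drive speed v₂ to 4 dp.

ω₁ = 1.3563, v₂ = 3.3541

heading to target = atan2(5−-1, -0.5−2.5) = 2.0344
Δθ = wrap(2.0344 − 0.0000) = 2.0344; ω₁ = Δθ/dt₁ = 1.3563
distance = √((-0.5−2.5)² + (5−-1)²) = 6.7082; v₂ = distance/dt₂ = 3.3541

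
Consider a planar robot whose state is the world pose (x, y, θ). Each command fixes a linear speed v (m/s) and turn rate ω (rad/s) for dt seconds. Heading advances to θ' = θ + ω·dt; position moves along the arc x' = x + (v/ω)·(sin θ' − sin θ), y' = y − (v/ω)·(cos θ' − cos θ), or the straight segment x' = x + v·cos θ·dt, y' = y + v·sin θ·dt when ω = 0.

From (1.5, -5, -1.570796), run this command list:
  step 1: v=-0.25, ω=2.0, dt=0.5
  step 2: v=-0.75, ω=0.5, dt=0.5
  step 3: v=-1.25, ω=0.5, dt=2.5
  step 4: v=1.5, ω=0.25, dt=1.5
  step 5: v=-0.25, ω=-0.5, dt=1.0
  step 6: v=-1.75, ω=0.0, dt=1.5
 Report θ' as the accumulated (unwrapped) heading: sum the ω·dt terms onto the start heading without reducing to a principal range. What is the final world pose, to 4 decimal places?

(-2.6480, -5.7055, 0.8042)

step 1: θ'=-0.5708 (R=-0.1250) → pose (1.4425, -4.8948, -0.5708)
step 2: θ'=-0.3208 (R=-1.5000) → pose (1.1051, -4.7335, -0.3208)
step 3: θ'=0.9292 (R=-2.5000) → pose (-1.6861, -5.6098, 0.9292)
step 4: θ'=1.3042 (R=6.0000) → pose (-0.7049, -3.5997, 1.3042)
step 5: θ'=0.8042 (R=0.5000) → pose (-0.8271, -3.8148, 0.8042)
step 6: θ'=0.8042 (straight) → pose (-2.6480, -5.7055, 0.8042)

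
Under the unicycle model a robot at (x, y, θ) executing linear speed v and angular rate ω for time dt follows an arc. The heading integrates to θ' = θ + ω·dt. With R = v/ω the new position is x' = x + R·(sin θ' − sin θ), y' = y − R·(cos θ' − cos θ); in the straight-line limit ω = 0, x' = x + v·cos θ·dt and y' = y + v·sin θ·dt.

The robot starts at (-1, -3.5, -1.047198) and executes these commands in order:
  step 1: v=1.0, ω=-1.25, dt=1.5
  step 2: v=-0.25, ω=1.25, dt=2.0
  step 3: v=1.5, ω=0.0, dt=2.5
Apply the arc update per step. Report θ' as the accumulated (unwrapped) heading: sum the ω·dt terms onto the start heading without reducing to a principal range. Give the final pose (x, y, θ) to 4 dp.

(1.9404, -5.8398, -0.4222)

step 1: θ'=-2.9222 (R=-0.8000) → pose (-1.5187, -4.6808, -2.9222)
step 2: θ'=-0.4222 (R=-0.2000) → pose (-1.4803, -4.3032, -0.4222)
step 3: θ'=-0.4222 (straight) → pose (1.9404, -5.8398, -0.4222)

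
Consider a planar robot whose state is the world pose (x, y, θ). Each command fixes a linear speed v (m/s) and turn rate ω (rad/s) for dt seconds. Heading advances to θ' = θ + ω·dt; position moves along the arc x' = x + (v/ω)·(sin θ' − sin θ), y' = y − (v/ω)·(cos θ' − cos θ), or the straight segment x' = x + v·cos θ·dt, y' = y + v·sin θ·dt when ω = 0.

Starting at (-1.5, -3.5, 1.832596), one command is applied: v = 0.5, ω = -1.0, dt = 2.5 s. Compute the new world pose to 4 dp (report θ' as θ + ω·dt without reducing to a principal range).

(-0.7076, -2.9779, -0.6674)

θ' = 1.8326 + -1.0·2.5 = -0.6674
R = v/ω = 0.5/-1.0 = -0.5000
x' = -1.5 + -0.5000·(sin -0.6674 − sin 1.8326) = -0.7076
y' = -3.5 − -0.5000·(cos -0.6674 − cos 1.8326) = -2.9779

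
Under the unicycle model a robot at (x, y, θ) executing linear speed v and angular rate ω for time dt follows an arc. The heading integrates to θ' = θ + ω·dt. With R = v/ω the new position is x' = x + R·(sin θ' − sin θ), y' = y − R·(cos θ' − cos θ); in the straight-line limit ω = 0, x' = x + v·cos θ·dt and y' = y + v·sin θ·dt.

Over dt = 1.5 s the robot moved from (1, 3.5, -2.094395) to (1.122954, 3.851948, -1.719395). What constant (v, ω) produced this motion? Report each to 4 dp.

v = -0.2500, ω = 0.2500

Δθ = -1.719395 − -2.094395 = 0.375000
ω = Δθ/dt = 0.375000/1.5 = 0.2500
R = −Δy/(cos θ' − cos θ) = -1.0000
v = R·ω = -1.0000·0.2500 = -0.2500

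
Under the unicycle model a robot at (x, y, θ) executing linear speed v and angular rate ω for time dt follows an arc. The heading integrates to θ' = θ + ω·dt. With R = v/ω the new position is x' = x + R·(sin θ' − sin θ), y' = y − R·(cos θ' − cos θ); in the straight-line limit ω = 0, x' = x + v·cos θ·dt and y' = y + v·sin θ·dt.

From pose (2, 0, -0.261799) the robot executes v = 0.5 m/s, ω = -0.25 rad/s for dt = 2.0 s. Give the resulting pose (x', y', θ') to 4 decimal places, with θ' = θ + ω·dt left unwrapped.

(2.8628, -0.4847, -0.7618)

θ' = -0.2618 + -0.25·2.0 = -0.7618
R = v/ω = 0.5/-0.25 = -2.0000
x' = 2 + -2.0000·(sin -0.7618 − sin -0.2618) = 2.8628
y' = 0 − -2.0000·(cos -0.7618 − cos -0.2618) = -0.4847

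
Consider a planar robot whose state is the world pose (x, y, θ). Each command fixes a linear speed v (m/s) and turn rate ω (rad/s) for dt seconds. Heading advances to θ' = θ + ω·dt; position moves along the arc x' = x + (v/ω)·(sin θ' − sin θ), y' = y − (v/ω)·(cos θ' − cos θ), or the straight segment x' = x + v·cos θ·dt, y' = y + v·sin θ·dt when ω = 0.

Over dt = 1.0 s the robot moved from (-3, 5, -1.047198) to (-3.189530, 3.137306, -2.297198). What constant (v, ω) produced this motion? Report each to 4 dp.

v = 2.0000, ω = -1.2500

Δθ = -2.297198 − -1.047198 = -1.250000
ω = Δθ/dt = -1.250000/1.0 = -1.2500
R = −Δy/(cos θ' − cos θ) = -1.6000
v = R·ω = -1.6000·-1.2500 = 2.0000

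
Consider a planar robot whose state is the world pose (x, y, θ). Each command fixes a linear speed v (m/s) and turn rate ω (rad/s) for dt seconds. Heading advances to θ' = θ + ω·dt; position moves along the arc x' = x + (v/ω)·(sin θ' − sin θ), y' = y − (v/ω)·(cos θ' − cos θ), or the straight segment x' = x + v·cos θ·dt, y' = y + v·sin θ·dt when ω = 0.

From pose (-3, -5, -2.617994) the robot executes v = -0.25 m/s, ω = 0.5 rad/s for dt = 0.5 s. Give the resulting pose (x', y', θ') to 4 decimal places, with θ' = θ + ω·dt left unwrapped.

θ' = -2.6180 + 0.5·0.5 = -2.3680
R = v/ω = -0.25/0.5 = -0.5000
x' = -3 + -0.5000·(sin -2.3680 − sin -2.6180) = -2.9006
y' = -5 − -0.5000·(cos -2.3680 − cos -2.6180) = -4.9247

(-2.9006, -4.9247, -2.3680)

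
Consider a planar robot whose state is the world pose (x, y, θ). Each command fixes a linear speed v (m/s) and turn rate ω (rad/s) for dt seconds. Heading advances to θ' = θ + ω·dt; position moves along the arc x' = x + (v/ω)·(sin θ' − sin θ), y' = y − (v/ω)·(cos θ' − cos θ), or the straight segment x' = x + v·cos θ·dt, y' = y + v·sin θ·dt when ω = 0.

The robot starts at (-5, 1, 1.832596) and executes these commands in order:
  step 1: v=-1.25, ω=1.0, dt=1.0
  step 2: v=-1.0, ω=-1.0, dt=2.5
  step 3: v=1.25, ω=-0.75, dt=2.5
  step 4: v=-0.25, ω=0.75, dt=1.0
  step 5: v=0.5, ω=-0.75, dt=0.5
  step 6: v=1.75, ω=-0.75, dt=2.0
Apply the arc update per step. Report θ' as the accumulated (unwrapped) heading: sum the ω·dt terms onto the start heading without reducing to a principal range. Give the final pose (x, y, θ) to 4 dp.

step 1: θ'=2.8326 (R=-1.2500) → pose (-4.1727, 0.1327, 2.8326)
step 2: θ'=0.3326 (R=1.0000) → pose (-4.1503, -1.7651, 0.3326)
step 3: θ'=-1.5424 (R=-1.6667) → pose (-1.9402, -3.2931, -1.5424)
step 4: θ'=-0.7924 (R=-0.3333) → pose (-2.0360, -3.0685, -0.7924)
step 5: θ'=-1.1674 (R=-0.6667) → pose (-1.8976, -3.2749, -1.1674)
step 6: θ'=-2.6674 (R=-2.3333) → pose (-2.9782, -6.2668, -2.6674)

(-2.9782, -6.2668, -2.6674)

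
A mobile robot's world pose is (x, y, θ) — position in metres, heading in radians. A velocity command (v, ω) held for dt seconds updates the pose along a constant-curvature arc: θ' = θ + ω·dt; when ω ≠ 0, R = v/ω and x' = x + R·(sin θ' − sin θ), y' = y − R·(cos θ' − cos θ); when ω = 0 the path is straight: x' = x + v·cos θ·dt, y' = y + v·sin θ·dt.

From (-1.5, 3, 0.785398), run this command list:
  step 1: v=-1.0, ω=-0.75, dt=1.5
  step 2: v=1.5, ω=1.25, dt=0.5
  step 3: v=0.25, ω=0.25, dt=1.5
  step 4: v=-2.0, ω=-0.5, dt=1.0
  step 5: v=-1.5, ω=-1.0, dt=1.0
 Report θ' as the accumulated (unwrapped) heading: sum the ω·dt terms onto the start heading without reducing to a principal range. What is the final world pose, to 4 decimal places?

step 1: θ'=-0.3396 (R=1.3333) → pose (-2.8870, 2.6856, -0.3396)
step 2: θ'=0.2854 (R=1.2000) → pose (-2.1494, 2.6656, 0.2854)
step 3: θ'=0.6604 (R=1.0000) → pose (-1.8175, 2.8354, 0.6604)
step 4: θ'=0.1604 (R=4.0000) → pose (-3.6324, 2.0458, 0.1604)
step 5: θ'=-0.8396 (R=1.5000) → pose (-4.9885, 2.5249, -0.8396)

(-4.9885, 2.5249, -0.8396)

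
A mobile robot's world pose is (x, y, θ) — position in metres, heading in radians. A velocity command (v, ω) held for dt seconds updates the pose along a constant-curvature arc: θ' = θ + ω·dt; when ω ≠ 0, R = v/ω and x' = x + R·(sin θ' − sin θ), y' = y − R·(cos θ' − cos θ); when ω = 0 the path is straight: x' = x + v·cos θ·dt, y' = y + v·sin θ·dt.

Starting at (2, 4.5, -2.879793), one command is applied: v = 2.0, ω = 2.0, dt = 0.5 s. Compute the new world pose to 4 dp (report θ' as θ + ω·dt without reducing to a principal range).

(1.3062, 3.8382, -1.8798)

θ' = -2.8798 + 2.0·0.5 = -1.8798
R = v/ω = 2.0/2.0 = 1.0000
x' = 2 + 1.0000·(sin -1.8798 − sin -2.8798) = 1.3062
y' = 4.5 − 1.0000·(cos -1.8798 − cos -2.8798) = 3.8382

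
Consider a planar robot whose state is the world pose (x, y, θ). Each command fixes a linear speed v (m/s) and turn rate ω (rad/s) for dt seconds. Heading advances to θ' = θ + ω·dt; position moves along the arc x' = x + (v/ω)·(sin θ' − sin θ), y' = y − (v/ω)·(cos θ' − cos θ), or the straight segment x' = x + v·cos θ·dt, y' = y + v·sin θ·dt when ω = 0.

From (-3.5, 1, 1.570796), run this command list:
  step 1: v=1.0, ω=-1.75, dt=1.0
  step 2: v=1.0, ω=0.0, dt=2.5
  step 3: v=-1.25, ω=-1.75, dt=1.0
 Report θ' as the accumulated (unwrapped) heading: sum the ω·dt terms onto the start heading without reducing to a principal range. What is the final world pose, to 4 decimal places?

step 1: θ'=-0.1792 (R=-0.5714) → pose (-2.8267, 1.5623, -0.1792)
step 2: θ'=-0.1792 (straight) → pose (-0.3668, 1.1167, -0.1792)
step 3: θ'=-1.9292 (R=0.7143) → pose (-0.9083, 2.0701, -1.9292)

(-0.9083, 2.0701, -1.9292)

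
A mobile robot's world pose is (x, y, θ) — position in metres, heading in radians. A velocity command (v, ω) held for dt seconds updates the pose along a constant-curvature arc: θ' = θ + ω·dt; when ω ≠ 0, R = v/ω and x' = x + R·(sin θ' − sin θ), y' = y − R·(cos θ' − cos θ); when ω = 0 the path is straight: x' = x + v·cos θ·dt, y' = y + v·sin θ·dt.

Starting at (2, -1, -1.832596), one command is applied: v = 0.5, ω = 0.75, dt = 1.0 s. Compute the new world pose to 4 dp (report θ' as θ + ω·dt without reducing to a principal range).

(2.0552, -1.4852, -1.0826)

θ' = -1.8326 + 0.75·1.0 = -1.0826
R = v/ω = 0.5/0.75 = 0.6667
x' = 2 + 0.6667·(sin -1.0826 − sin -1.8326) = 2.0552
y' = -1 − 0.6667·(cos -1.0826 − cos -1.8326) = -1.4852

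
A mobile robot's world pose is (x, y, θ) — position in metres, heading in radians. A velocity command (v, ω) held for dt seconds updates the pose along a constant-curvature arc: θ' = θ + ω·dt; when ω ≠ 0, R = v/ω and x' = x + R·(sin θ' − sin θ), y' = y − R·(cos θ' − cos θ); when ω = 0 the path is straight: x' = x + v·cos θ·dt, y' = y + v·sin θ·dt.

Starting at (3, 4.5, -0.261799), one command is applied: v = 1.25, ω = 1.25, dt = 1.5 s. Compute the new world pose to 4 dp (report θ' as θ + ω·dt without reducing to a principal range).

(4.2579, 5.5083, 1.6132)

θ' = -0.2618 + 1.25·1.5 = 1.6132
R = v/ω = 1.25/1.25 = 1.0000
x' = 3 + 1.0000·(sin 1.6132 − sin -0.2618) = 4.2579
y' = 4.5 − 1.0000·(cos 1.6132 − cos -0.2618) = 5.5083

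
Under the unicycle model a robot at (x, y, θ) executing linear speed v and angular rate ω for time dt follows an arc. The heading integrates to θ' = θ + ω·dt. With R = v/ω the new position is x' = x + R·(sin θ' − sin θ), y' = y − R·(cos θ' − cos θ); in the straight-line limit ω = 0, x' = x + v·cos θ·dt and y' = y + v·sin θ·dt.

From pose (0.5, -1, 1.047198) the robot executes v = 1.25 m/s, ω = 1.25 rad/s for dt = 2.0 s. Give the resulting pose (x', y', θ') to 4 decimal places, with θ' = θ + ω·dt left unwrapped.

θ' = 1.0472 + 1.25·2.0 = 3.5472
R = v/ω = 1.25/1.25 = 1.0000
x' = 0.5 + 1.0000·(sin 3.5472 − sin 1.0472) = -0.7606
y' = -1 − 1.0000·(cos 3.5472 − cos 1.0472) = 0.4189

(-0.7606, 0.4189, 3.5472)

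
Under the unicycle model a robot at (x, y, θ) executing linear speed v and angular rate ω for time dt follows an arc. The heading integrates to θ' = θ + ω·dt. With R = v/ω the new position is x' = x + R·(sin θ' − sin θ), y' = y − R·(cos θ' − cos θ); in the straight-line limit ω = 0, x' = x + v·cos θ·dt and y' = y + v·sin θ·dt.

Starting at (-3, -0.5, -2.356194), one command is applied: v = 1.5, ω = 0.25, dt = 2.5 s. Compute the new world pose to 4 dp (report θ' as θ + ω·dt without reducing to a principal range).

(-4.6803, -3.7844, -1.7312)

θ' = -2.3562 + 0.25·2.5 = -1.7312
R = v/ω = 1.5/0.25 = 6.0000
x' = -3 + 6.0000·(sin -1.7312 − sin -2.3562) = -4.6803
y' = -0.5 − 6.0000·(cos -1.7312 − cos -2.3562) = -3.7844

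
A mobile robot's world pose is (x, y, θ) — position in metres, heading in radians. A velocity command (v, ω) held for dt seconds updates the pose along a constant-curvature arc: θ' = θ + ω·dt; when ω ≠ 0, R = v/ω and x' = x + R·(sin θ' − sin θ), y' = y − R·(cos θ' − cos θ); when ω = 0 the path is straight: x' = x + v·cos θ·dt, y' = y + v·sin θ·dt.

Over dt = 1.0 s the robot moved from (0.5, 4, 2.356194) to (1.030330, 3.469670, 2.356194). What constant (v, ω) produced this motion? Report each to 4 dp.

v = -0.7500, ω = 0.0000

Δθ = 2.356194 − 2.356194 = 0.000000
ω = Δθ/dt = 0.000000/1.0 = 0.0000
ω = 0 → v = (Δx·cos θ + Δy·sin θ)/dt = -0.7500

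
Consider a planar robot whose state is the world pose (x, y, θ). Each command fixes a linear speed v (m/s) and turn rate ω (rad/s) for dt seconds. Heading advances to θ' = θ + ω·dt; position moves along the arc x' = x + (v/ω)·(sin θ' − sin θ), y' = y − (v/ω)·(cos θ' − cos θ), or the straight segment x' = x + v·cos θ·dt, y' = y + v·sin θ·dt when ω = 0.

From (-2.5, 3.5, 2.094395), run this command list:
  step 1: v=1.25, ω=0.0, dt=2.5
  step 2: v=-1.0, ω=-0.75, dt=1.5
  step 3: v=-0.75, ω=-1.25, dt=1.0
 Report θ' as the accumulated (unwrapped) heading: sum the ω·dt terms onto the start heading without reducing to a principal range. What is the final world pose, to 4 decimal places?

(-4.7787, 4.5482, -0.2806)

step 1: θ'=2.0944 (straight) → pose (-4.0625, 6.2063, 2.0944)
step 2: θ'=0.9694 (R=1.3333) → pose (-4.1178, 4.7853, 0.9694)
step 3: θ'=-0.2806 (R=0.6000) → pose (-4.7787, 4.5482, -0.2806)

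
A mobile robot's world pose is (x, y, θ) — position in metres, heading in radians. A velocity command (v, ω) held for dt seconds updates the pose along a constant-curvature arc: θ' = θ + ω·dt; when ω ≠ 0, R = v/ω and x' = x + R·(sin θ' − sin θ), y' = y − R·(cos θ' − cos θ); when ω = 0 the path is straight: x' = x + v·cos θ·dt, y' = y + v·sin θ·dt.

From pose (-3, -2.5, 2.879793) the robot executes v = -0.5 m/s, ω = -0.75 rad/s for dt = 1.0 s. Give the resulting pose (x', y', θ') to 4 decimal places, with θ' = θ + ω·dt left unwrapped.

θ' = 2.8798 + -0.75·1.0 = 2.1298
R = v/ω = -0.5/-0.75 = 0.6667
x' = -3 + 0.6667·(sin 2.1298 − sin 2.8798) = -2.6074
y' = -2.5 − 0.6667·(cos 2.1298 − cos 2.8798) = -2.7904

(-2.6074, -2.7904, 2.1298)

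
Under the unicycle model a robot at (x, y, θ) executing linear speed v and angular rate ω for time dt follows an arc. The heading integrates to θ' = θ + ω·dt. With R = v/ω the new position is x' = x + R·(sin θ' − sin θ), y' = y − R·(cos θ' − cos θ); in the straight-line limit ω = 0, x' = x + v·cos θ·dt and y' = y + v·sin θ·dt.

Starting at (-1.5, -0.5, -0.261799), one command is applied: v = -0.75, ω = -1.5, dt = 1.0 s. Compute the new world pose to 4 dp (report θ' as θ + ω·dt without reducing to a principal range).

θ' = -0.2618 + -1.5·1.0 = -1.7618
R = v/ω = -0.75/-1.5 = 0.5000
x' = -1.5 + 0.5000·(sin -1.7618 − sin -0.2618) = -1.8615
y' = -0.5 − 0.5000·(cos -1.7618 − cos -0.2618) = 0.0779

(-1.8615, 0.0779, -1.7618)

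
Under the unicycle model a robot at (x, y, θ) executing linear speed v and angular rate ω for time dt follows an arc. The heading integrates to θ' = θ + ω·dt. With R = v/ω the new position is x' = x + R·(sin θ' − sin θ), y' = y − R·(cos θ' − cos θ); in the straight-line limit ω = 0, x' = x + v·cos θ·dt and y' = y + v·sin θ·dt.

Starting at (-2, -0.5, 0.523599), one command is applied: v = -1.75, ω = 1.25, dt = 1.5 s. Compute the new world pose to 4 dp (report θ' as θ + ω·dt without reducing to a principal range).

(-2.2471, -2.7435, 2.3986)

θ' = 0.5236 + 1.25·1.5 = 2.3986
R = v/ω = -1.75/1.25 = -1.4000
x' = -2 + -1.4000·(sin 2.3986 − sin 0.5236) = -2.2471
y' = -0.5 − -1.4000·(cos 2.3986 − cos 0.5236) = -2.7435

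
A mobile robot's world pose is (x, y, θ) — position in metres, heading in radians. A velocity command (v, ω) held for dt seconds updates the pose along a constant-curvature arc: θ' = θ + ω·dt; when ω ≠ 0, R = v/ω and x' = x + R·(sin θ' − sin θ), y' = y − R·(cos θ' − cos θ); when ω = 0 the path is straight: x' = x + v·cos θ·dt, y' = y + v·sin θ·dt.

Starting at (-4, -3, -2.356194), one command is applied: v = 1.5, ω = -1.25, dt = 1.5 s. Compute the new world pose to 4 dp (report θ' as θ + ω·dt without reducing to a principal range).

θ' = -2.3562 + -1.25·1.5 = -4.2312
R = v/ω = 1.5/-1.25 = -1.2000
x' = -4 + -1.2000·(sin -4.2312 − sin -2.3562) = -5.9123
y' = -3 − -1.2000·(cos -4.2312 − cos -2.3562) = -2.7069

(-5.9123, -2.7069, -4.2312)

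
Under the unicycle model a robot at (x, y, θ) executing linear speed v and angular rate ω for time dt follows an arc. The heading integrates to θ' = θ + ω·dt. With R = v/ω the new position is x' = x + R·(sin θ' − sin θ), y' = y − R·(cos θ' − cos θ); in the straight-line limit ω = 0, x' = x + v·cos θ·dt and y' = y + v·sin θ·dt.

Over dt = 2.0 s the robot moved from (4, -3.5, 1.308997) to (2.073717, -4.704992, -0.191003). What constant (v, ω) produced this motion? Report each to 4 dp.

v = -1.2500, ω = -0.7500

Δθ = -0.191003 − 1.308997 = -1.500000
ω = Δθ/dt = -1.500000/2.0 = -0.7500
R = Δx/(sin θ' − sin θ) = 1.6667
v = R·ω = 1.6667·-0.7500 = -1.2500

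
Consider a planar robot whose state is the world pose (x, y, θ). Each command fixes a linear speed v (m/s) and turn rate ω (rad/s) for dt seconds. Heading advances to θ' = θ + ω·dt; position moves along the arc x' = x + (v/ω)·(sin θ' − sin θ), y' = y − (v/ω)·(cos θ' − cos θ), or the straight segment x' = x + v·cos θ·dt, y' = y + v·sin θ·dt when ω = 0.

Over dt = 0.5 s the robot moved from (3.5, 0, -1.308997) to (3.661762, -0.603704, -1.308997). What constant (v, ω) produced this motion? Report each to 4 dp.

Δθ = -1.308997 − -1.308997 = 0.000000
ω = Δθ/dt = 0.000000/0.5 = 0.0000
ω = 0 → v = (Δx·cos θ + Δy·sin θ)/dt = 1.2500

v = 1.2500, ω = 0.0000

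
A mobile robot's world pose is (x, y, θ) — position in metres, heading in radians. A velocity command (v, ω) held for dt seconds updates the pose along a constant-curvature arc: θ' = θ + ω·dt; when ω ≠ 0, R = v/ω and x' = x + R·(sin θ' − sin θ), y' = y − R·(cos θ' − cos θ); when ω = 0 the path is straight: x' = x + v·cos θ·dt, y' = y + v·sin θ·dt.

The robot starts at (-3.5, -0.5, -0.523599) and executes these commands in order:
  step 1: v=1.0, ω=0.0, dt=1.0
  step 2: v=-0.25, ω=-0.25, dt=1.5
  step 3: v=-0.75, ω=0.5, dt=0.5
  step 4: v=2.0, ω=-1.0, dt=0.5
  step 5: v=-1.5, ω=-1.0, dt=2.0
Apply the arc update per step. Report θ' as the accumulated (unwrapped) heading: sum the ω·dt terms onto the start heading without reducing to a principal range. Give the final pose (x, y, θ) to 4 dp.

(-1.1890, 0.8449, -3.1486)

step 1: θ'=-0.5236 (straight) → pose (-2.6340, -1.0000, -0.5236)
step 2: θ'=-0.8986 (R=1.0000) → pose (-2.9164, -0.7567, -0.8986)
step 3: θ'=-0.6486 (R=-1.5000) → pose (-3.1840, -0.4953, -0.6486)
step 4: θ'=-1.1486 (R=-2.0000) → pose (-2.5678, -1.2697, -1.1486)
step 5: θ'=-3.1486 (R=1.5000) → pose (-1.1890, 0.8449, -3.1486)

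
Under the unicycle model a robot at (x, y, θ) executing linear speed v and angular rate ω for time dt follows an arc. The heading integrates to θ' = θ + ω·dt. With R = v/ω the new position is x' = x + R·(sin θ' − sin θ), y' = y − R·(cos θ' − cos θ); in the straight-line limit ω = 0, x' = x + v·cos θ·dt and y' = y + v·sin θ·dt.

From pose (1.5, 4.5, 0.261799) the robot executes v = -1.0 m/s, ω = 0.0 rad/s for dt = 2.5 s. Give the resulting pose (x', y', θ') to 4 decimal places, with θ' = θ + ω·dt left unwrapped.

θ' = 0.2618 + 0.0·2.5 = 0.2618
ω = 0 → straight: x' = 1.5 + -1.0·cos(0.2618)·2.5 = -0.9148
y' = 4.5 + -1.0·sin(0.2618)·2.5 = 3.8530

(-0.9148, 3.8530, 0.2618)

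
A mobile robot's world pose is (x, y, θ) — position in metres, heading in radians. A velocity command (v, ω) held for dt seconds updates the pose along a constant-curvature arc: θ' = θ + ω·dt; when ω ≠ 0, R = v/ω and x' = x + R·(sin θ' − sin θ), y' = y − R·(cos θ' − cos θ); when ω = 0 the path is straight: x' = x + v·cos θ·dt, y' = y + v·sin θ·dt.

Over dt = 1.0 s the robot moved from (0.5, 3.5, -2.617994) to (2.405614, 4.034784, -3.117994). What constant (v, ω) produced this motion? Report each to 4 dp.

v = -2.0000, ω = -0.5000

Δθ = -3.117994 − -2.617994 = -0.500000
ω = Δθ/dt = -0.500000/1.0 = -0.5000
R = Δx/(sin θ' − sin θ) = 4.0000
v = R·ω = 4.0000·-0.5000 = -2.0000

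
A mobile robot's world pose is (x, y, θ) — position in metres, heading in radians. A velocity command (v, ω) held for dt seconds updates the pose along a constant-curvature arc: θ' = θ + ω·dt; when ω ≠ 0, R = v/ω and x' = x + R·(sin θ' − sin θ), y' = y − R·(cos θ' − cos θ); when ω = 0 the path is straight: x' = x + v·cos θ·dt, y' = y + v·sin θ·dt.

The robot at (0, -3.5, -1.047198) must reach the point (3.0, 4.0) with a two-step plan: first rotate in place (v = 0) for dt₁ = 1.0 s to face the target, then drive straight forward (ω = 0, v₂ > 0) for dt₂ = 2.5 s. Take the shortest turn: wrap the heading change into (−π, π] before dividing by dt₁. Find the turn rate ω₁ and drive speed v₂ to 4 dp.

ω₁ = 2.2375, v₂ = 3.2311

heading to target = atan2(4−-3.5, 3−0) = 1.1903
Δθ = wrap(1.1903 − -1.0472) = 2.2375; ω₁ = Δθ/dt₁ = 2.2375
distance = √((3−0)² + (4−-3.5)²) = 8.0777; v₂ = distance/dt₂ = 3.2311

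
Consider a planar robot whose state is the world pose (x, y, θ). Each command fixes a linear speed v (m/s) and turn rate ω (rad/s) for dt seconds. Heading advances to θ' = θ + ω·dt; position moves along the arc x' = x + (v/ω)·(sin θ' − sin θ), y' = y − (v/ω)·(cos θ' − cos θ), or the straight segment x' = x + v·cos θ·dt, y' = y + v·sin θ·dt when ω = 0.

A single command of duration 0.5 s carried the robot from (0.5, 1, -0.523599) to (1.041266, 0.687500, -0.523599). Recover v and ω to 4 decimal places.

v = 1.2500, ω = 0.0000

Δθ = -0.523599 − -0.523599 = 0.000000
ω = Δθ/dt = 0.000000/0.5 = 0.0000
ω = 0 → v = (Δx·cos θ + Δy·sin θ)/dt = 1.2500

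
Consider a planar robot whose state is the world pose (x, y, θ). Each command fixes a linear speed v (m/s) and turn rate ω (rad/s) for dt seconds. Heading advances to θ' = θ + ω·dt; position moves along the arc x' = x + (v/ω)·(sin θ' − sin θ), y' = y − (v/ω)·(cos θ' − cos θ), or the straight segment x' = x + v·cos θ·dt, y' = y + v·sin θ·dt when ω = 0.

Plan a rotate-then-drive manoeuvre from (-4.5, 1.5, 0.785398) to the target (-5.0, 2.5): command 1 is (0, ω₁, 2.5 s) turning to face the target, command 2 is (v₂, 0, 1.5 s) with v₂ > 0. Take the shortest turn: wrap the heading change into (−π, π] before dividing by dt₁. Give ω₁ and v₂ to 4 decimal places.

ω₁ = 0.4996, v₂ = 0.7454

heading to target = atan2(2.5−1.5, -5−-4.5) = 2.0344
Δθ = wrap(2.0344 − 0.7854) = 1.2490; ω₁ = Δθ/dt₁ = 0.4996
distance = √((-5−-4.5)² + (2.5−1.5)²) = 1.1180; v₂ = distance/dt₂ = 0.7454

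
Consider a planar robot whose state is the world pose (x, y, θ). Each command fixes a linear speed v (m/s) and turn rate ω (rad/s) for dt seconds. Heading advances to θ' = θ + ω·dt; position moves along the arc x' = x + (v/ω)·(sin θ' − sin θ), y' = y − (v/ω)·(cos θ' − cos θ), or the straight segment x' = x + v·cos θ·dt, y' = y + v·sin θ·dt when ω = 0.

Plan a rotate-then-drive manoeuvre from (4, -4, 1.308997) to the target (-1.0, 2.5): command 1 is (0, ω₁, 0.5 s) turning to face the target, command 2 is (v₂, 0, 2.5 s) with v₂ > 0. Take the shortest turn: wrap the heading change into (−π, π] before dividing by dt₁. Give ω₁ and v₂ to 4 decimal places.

ω₁ = 1.8350, v₂ = 3.2802

heading to target = atan2(2.5−-4, -1−4) = 2.2265
Δθ = wrap(2.2265 − 1.3090) = 0.9175; ω₁ = Δθ/dt₁ = 1.8350
distance = √((-1−4)² + (2.5−-4)²) = 8.2006; v₂ = distance/dt₂ = 3.2802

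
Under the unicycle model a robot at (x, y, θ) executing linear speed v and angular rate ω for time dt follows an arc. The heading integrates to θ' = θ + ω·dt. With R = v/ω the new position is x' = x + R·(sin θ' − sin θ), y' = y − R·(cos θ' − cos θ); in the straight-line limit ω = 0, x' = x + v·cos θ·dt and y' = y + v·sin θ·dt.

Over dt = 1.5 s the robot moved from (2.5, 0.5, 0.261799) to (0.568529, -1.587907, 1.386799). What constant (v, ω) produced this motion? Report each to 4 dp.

Δθ = 1.386799 − 0.261799 = 1.125000
ω = Δθ/dt = 1.125000/1.5 = 0.7500
R = −Δy/(cos θ' − cos θ) = -2.6667
v = R·ω = -2.6667·0.7500 = -2.0000

v = -2.0000, ω = 0.7500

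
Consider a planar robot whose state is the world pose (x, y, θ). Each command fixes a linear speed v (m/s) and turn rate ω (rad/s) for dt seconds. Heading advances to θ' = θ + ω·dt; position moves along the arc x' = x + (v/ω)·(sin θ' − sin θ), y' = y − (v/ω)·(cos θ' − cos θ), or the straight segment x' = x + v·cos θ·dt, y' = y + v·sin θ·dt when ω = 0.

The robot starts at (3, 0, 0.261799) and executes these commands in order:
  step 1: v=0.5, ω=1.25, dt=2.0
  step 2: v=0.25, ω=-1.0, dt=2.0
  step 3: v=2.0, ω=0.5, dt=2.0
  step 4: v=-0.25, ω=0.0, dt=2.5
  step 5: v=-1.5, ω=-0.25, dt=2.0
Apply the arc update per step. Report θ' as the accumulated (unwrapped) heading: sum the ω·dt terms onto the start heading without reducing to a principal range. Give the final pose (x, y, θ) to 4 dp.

(4.0749, 1.2474, 1.2618)

step 1: θ'=2.7618 (R=0.4000) → pose (3.0448, 0.7579, 2.7618)
step 2: θ'=0.7618 (R=-0.2500) → pose (2.9649, 1.1710, 0.7618)
step 3: θ'=1.7618 (R=4.0000) → pose (4.1313, 4.8247, 1.7618)
step 4: θ'=1.7618 (straight) → pose (4.2499, 4.2111, 1.7618)
step 5: θ'=1.2618 (R=6.0000) → pose (4.0749, 1.2474, 1.2618)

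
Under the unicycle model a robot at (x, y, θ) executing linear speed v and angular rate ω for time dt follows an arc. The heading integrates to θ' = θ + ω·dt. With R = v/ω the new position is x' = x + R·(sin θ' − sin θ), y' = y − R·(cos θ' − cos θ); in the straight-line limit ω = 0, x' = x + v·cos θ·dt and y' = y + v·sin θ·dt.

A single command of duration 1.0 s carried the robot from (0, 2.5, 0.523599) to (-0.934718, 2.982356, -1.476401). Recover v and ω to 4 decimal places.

Δθ = -1.476401 − 0.523599 = -2.000000
ω = Δθ/dt = -2.000000/1.0 = -2.0000
R = Δx/(sin θ' − sin θ) = 0.6250
v = R·ω = 0.6250·-2.0000 = -1.2500

v = -1.2500, ω = -2.0000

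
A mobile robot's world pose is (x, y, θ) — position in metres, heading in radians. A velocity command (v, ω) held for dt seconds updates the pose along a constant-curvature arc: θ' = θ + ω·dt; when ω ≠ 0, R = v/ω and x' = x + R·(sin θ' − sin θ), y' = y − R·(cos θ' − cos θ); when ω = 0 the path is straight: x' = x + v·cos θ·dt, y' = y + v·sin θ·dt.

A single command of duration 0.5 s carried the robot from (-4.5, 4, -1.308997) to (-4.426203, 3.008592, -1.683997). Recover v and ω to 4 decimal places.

v = 2.0000, ω = -0.7500

Δθ = -1.683997 − -1.308997 = -0.375000
ω = Δθ/dt = -0.375000/0.5 = -0.7500
R = −Δy/(cos θ' − cos θ) = -2.6667
v = R·ω = -2.6667·-0.7500 = 2.0000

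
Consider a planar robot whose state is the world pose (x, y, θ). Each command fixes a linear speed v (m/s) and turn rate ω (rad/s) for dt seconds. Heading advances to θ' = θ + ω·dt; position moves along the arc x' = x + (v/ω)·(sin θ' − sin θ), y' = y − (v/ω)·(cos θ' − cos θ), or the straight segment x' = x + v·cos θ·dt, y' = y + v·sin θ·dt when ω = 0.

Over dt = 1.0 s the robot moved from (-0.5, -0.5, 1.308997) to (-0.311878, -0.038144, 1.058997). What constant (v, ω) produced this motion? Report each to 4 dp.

Δθ = 1.058997 − 1.308997 = -0.250000
ω = Δθ/dt = -0.250000/1.0 = -0.2500
R = −Δy/(cos θ' − cos θ) = -2.0000
v = R·ω = -2.0000·-0.2500 = 0.5000

v = 0.5000, ω = -0.2500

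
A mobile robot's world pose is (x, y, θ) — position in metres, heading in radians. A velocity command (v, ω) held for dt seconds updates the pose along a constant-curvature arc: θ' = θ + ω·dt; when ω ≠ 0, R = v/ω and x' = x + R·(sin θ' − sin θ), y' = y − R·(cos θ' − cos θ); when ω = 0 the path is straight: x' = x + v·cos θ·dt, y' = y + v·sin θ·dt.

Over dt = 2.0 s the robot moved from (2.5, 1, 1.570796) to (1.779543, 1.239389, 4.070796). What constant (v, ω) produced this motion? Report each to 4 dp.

Δθ = 4.070796 − 1.570796 = 2.500000
ω = Δθ/dt = 2.500000/2.0 = 1.2500
R = Δx/(sin θ' − sin θ) = 0.4000
v = R·ω = 0.4000·1.2500 = 0.5000

v = 0.5000, ω = 1.2500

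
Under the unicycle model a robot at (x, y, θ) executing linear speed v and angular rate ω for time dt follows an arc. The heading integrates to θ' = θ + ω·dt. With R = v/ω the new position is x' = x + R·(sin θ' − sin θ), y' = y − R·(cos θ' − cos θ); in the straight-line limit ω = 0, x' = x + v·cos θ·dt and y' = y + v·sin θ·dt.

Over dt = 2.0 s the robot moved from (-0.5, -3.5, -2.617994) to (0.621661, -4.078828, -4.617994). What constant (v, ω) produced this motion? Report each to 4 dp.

v = -0.7500, ω = -1.0000

Δθ = -4.617994 − -2.617994 = -2.000000
ω = Δθ/dt = -2.000000/2.0 = -1.0000
R = Δx/(sin θ' − sin θ) = 0.7500
v = R·ω = 0.7500·-1.0000 = -0.7500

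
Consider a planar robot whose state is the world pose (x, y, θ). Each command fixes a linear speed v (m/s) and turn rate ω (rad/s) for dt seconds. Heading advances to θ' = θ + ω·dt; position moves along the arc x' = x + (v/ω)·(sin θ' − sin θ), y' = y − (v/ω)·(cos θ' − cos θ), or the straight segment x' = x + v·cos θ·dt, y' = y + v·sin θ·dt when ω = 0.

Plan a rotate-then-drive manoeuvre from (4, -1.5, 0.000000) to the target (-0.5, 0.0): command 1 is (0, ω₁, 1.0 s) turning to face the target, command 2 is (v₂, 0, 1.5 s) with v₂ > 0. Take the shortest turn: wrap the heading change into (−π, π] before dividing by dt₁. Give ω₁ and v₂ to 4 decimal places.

ω₁ = 2.8198, v₂ = 3.1623

heading to target = atan2(0−-1.5, -0.5−4) = 2.8198
Δθ = wrap(2.8198 − 0.0000) = 2.8198; ω₁ = Δθ/dt₁ = 2.8198
distance = √((-0.5−4)² + (0−-1.5)²) = 4.7434; v₂ = distance/dt₂ = 3.1623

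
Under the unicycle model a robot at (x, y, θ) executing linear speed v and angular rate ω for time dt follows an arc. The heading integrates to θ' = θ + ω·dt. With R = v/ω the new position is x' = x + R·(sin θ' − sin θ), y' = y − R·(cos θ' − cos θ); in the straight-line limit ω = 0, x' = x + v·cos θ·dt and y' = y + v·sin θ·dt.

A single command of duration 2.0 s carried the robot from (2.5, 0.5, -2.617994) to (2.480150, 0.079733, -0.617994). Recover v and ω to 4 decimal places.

Δθ = -0.617994 − -2.617994 = 2.000000
ω = Δθ/dt = 2.000000/2.0 = 1.0000
R = −Δy/(cos θ' − cos θ) = 0.2500
v = R·ω = 0.2500·1.0000 = 0.2500

v = 0.2500, ω = 1.0000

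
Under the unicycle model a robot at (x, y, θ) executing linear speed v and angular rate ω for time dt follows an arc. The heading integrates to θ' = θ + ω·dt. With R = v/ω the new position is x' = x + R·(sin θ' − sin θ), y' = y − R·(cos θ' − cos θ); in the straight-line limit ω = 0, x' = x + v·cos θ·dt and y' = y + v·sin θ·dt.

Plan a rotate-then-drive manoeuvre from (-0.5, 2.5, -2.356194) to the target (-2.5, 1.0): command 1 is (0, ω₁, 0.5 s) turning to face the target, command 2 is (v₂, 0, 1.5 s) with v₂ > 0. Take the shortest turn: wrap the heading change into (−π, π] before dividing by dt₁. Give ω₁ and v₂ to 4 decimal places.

heading to target = atan2(1−2.5, -2.5−-0.5) = -2.4981
Δθ = wrap(-2.4981 − -2.3562) = -0.1419; ω₁ = Δθ/dt₁ = -0.2838
distance = √((-2.5−-0.5)² + (1−2.5)²) = 2.5000; v₂ = distance/dt₂ = 1.6667

ω₁ = -0.2838, v₂ = 1.6667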